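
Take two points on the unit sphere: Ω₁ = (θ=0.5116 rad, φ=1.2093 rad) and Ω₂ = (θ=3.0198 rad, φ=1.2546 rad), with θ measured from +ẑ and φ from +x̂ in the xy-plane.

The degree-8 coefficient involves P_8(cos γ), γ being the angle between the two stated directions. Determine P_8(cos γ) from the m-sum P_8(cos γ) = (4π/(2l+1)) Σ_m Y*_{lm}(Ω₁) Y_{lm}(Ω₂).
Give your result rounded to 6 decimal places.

Expand P_8 via completeness: Σ_{m} conj(Y_{8,m}) at Ω₁ times Y_{8,m} at Ω₂ —
  [-8]  conj(Y_{8,-8})(Ω₁) = -0.00165 - 0.00042j ; Y_{8,-8}(Ω₂) = -0.00000 + 0.00000j ; Δ = 0.00000 - 0.00000j
  [-7]  conj(Y_{8,-7})(Ω₁) = -0.00695 + 0.00993j ; Y_{8,-7}(Ω₂) = 0.00000 + 0.00000j ; Δ = -0.00000 + 0.00000j
  [-6]  conj(Y_{8,-6})(Ω₁) = 0.03037 + 0.04456j ; Y_{8,-6}(Ω₂) = 0.00001 - 0.00002j ; Δ = 0.00000 - 0.00000j
  [-5]  conj(Y_{8,-5})(Ω₁) = 0.16293 - 0.03930j ; Y_{8,-5}(Ω₂) = -0.00025 - 0.00000j ; Δ = -0.00004 + 0.00001j
  [-4]  conj(Y_{8,-4})(Ω₁) = 0.04550 - 0.36265j ; Y_{8,-4}(Ω₂) = 0.00085 + 0.00270j ; Δ = 0.00102 - 0.00019j
  [-3]  conj(Y_{8,-3})(Ω₁) = -0.45644 - 0.24130j ; Y_{8,-3}(Ω₂) = 0.01925 - 0.01381j ; Δ = -0.01212 + 0.00166j
  [-2]  conj(Y_{8,-2})(Ω₁) = -0.24793 + 0.21877j ; Y_{8,-2}(Ω₂) = -0.11315 - 0.08291j ; Δ = 0.04619 - 0.00420j
  [-1]  conj(Y_{8,-1})(Ω₁) = -0.07773 - 0.20557j ; Y_{8,-1}(Ω₂) = -0.16322 + 0.49889j ; Δ = 0.11524 - 0.00522j
  [+0]  conj(Y_{8,0})(Ω₁) = -0.41829 + 0.00000j ; Y_{8,0}(Ω₂) = 0.87250 + 0.00000j ; Δ = -0.36496 + 0.00000j
  [+1]  conj(Y_{8,1})(Ω₁) = 0.07773 - 0.20557j ; Y_{8,1}(Ω₂) = 0.16322 + 0.49889j ; Δ = 0.11524 + 0.00522j
  [+2]  conj(Y_{8,2})(Ω₁) = -0.24793 - 0.21877j ; Y_{8,2}(Ω₂) = -0.11315 + 0.08291j ; Δ = 0.04619 + 0.00420j
  [+3]  conj(Y_{8,3})(Ω₁) = 0.45644 - 0.24130j ; Y_{8,3}(Ω₂) = -0.01925 - 0.01381j ; Δ = -0.01212 - 0.00166j
  [+4]  conj(Y_{8,4})(Ω₁) = 0.04550 + 0.36265j ; Y_{8,4}(Ω₂) = 0.00085 - 0.00270j ; Δ = 0.00102 + 0.00019j
  [+5]  conj(Y_{8,5})(Ω₁) = -0.16293 - 0.03930j ; Y_{8,5}(Ω₂) = 0.00025 - 0.00000j ; Δ = -0.00004 - 0.00001j
  [+6]  conj(Y_{8,6})(Ω₁) = 0.03037 - 0.04456j ; Y_{8,6}(Ω₂) = 0.00001 + 0.00002j ; Δ = 0.00000 + 0.00000j
  [+7]  conj(Y_{8,7})(Ω₁) = 0.00695 + 0.00993j ; Y_{8,7}(Ω₂) = -0.00000 + 0.00000j ; Δ = -0.00000 - 0.00000j
  [+8]  conj(Y_{8,8})(Ω₁) = -0.00165 + 0.00042j ; Y_{8,8}(Ω₂) = -0.00000 - 0.00000j ; Δ = 0.00000 + 0.00000j
Total Σ_m = -0.06437 - 0.00000j. Multiply by 0.739198: -0.04758 - 0.00000j. P_8(cos γ) = -0.047581

-0.047581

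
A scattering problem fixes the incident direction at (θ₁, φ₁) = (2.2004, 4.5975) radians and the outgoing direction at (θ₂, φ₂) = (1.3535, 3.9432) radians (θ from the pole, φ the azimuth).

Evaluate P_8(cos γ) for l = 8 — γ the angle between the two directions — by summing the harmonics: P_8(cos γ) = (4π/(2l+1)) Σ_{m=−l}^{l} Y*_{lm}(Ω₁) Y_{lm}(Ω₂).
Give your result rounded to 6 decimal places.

Term-by-term m-sum for l=8 (normalisation 4π/17 = 0.739198):
  m=-8: (+0.056942-0.074642i) × (+0.422501-0.055096i) = +0.019945-0.034674i  (running Σ = +0.019945-0.034674i)
  m=-7: (-0.197054-0.189771i) × (-0.294486-0.234236i) = +0.013578+0.102042i  (running Σ = +0.033524+0.067368i)
  m=-6: (-0.340198+0.280397i) × (-0.009595-0.098350i) = +0.030841+0.030768i  (running Σ = +0.064365+0.098136i)
  m=-5: (+0.197503+0.305138i) × (-0.232087+0.273123i) = -0.129178-0.016876i  (running Σ = -0.064813+0.081260i)
  m=-4: (-0.025992+0.012863i) × (+0.020883-0.001356i) = -0.000525+0.000304i  (running Σ = -0.065338+0.081564i)
  m=-3: (+0.121706+0.339017i) × (+0.243592+0.220983i) = -0.045270+0.109477i  (running Σ = -0.110609+0.191041i)
  m=-2: (+0.161784-0.037843i) × (-0.002385-0.073543i) = -0.003169-0.011808i  (running Σ = -0.113778+0.179233i)
  m=-1: (+0.033461+0.289964i) × (+0.216728-0.223871i) = +0.072166+0.055353i  (running Σ = -0.041611+0.234585i)
  m=0: (+0.213947-0.000000i) × (-0.088768+0.000000i) = -0.018992+0.000000i  (running Σ = -0.060603+0.234585i)
  m=1: (-0.033461+0.289964i) × (-0.216728-0.223871i) = +0.072166-0.055353i  (running Σ = +0.011564+0.179233i)
  m=2: (+0.161784+0.037843i) × (-0.002385+0.073543i) = -0.003169+0.011808i  (running Σ = +0.008395+0.191041i)
  m=3: (-0.121706+0.339017i) × (-0.243592+0.220983i) = -0.045270-0.109477i  (running Σ = -0.036876+0.081564i)
  m=4: (-0.025992-0.012863i) × (+0.020883+0.001356i) = -0.000525-0.000304i  (running Σ = -0.037401+0.081260i)
  m=5: (-0.197503+0.305138i) × (+0.232087+0.273123i) = -0.129178+0.016876i  (running Σ = -0.166579+0.098136i)
  m=6: (-0.340198-0.280397i) × (-0.009595+0.098350i) = +0.030841-0.030768i  (running Σ = -0.135738+0.067368i)
  m=7: (+0.197054-0.189771i) × (+0.294486-0.234236i) = +0.013578-0.102042i  (running Σ = -0.122159-0.034674i)
  m=8: (+0.056942+0.074642i) × (+0.422501+0.055096i) = +0.019945+0.034674i  (running Σ = -0.102214-0.000000i)
Accumulated sum -0.102214-0.000000i; after 4π/(2l+1) scaling, -0.075556-0.000000i ⇒ P_8 = -0.075556

-0.075556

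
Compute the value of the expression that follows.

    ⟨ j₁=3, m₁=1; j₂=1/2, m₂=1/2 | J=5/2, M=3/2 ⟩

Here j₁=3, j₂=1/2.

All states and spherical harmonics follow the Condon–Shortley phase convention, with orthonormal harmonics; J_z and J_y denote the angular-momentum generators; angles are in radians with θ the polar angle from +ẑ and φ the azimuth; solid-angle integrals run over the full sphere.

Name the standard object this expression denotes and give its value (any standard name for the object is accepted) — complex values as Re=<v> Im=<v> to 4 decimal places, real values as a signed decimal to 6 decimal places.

Clebsch–Gordan coefficient, −√(2/7) ≈ -0.534522

This is a Clebsch–Gordan (vector-coupling) coefficient.
triangle: 1!×5!×0!/7! = 120/5040
(j±m)!: 4!×2!×1!×0!×4!×1! = 1152
prefactor² = (2J+1)×Δ×N² = 1152/7
  k=1: −1/(1!×0!×1!×0!×4!×0!) = -1/24
Σ = -1/24  ⇒  CG² = 1152/7×(-1/24)² = 2/7
CG = −√(2/7) = -0.534522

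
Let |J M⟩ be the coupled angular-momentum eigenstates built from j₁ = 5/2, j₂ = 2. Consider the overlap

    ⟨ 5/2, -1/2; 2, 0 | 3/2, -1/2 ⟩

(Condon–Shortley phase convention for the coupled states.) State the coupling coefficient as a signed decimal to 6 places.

+0.239046  (= +√(2/35))

triangle: 3!×2!×1!/7! = 12/5040
(j±m)!: 2!×3!×2!×2!×1!×2! = 96
prefactor² = (2J+1)×Δ×N² = 32/35
  k=1: −1/(1!×2!×2!×1!×0!×0!) = -1/4
  k=2: +1/(2!×1!×1!×0!×1!×1!) = 1/2
Σ = 1/4  ⇒  CG² = 32/35×(1/4)² = 2/35
CG = +√(2/35) = +0.239046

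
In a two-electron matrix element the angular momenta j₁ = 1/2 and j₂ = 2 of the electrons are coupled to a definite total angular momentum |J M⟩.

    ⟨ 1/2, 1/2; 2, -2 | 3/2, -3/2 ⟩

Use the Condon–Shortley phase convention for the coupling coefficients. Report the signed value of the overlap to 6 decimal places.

+0.894427  (= +√(4/5))

j₁+j₂−J=1  J+j₁−j₂=0  J−j₁+j₂=3  j₁+j₂+J+1=5
(j₁±m₁, j₂±m₂, J±M) = (1,0,0,4,0,3)
P² = 144/5
sum k=0..0:
  [0] +1/6 = 1/6
S = 1/6
C² = P²·S² = 4/5 ; C = +0.894427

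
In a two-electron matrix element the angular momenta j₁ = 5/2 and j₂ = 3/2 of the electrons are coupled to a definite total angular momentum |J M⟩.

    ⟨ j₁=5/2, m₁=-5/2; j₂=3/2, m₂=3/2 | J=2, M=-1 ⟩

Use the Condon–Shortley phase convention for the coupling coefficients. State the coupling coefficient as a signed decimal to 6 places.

+0.597614  (= +√(5/14))

triangle: 2!·3!·1!/7! = 12/5040
(j±m)!: 0!·5!·3!·0!·1!·3! = 4320
prefactor² = (2J+1)·Δ·N² = 360/7
  k=2: +1/(2!·0!·3!·1!·0!·0!) = 1/12
Σ = 1/12  ⇒  CG² = 360/7·(1/12)² = 5/14
CG = +√(5/14) = +0.597614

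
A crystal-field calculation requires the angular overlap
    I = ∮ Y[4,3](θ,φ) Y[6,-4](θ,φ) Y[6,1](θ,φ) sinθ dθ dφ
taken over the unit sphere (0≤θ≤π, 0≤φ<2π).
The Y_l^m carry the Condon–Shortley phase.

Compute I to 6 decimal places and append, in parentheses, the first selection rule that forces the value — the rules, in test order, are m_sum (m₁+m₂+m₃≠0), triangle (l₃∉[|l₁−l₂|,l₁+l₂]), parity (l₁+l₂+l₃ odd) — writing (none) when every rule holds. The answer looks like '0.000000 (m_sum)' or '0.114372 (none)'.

Rules hold: Σm=0, L=16 even, 2≤6≤10.
N = 9·13·13 = 1521
Δ = 4!·4!·8!/17! = 1/15315300
Racah Σ t=0..4: t=0:+1/829440 t=1:−1/25920 t=2:+1/9216 t=3:−1/25920 t=4:+1/829440 = 7/207360
⇒ 3j(4 6 6; 0 0 0)² = 28/2431, sgn +1
Racah Σ t=0..1: t=0:+1/207360 t=1:−1/725760 = 1/290304
⇒ 3j(4 6 6; 3 -4 1)² = 125/7293, sgn -1
4πI² = N·(3j₀)²·(3jₘ)² = 10500/34969
I = -1·√(0.300266/4π) = -0.15457815
No selection rule forces the value: the integral is nonzero (none).

-0.154578 (none)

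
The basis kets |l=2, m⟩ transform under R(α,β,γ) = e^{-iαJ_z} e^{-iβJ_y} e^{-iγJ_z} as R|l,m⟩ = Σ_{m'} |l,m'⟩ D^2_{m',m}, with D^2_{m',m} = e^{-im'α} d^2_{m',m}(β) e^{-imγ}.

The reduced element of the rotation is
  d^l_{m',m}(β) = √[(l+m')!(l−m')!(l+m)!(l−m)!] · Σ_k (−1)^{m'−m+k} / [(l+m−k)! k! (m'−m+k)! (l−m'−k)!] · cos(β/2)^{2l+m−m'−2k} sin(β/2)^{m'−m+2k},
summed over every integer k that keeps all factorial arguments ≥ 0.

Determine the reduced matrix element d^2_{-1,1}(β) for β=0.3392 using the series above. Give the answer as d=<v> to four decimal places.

d=0.0822

d^2_{-1,1}(β=0.3392) via the finite sum:
With c≡cos(β/2)=0.985652 and s≡sin(β/2)=0.168788, N=[1·6·6·1]^{1/2}=6.000000
k: max(0,(1)−(-1))=2 … min(2+(1),2−(-1))=3
  k=2: (−1)^0·6.0000/(2)·0.9857^2·0.1688^2 = +0.083033
  k=3: (−1)^1·6.0000/(6)·0.9857^0·0.1688^4 = -0.000812
d^2_{-1,1}(0.3392) = +0.083033 -0.000812 = +0.082222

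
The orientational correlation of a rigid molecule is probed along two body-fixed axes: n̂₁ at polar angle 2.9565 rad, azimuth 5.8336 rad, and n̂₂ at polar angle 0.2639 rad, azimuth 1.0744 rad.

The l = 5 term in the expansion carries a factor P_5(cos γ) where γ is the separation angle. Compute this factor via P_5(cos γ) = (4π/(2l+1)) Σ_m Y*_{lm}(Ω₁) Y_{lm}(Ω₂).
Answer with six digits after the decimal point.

Addition theorem: P_5(cos γ) = (4π/11) Σ_m Y*_{lm}(Ω₁) Y_{lm}(Ω₂), m = −5…5:
  m=-5: (-0.00006 - 0.00008j) × (0.00034 + 0.00044j) = 0.00000 - 0.00000j  (running Σ = 0.00000 - 0.00000j)
  m=-4: (0.00037 + 0.00161j) × (-0.00264 + 0.00600j) = -0.00001 - 0.00000j  (running Σ = -0.00001 - 0.00000j)
  m=-3: (0.00365 - 0.01619j) × (-0.04521 + 0.00370j) = -0.00011 + 0.00075j  (running Σ = -0.00012 + 0.00074j)
  m=-2: (-0.06665 + 0.08385j) × (-0.10923 - 0.16745j) = 0.02132 + 0.00200j  (running Σ = 0.02120 + 0.00275j)
  m=-1: (0.37563 - 0.18126j) × (0.24638 - 0.45488j) = 0.01010 - 0.21552j  (running Σ = 0.03130 - 0.21278j)
  m=0: (-0.70990 + 0.00000j) × (0.50595 + 0.00000j) = -0.35917 + 0.00000j  (running Σ = -0.32787 - 0.21278j)
  m=1: (-0.37563 - 0.18126j) × (-0.24638 - 0.45488j) = 0.01010 + 0.21552j  (running Σ = -0.31778 + 0.00275j)
  m=2: (-0.06665 - 0.08385j) × (-0.10923 + 0.16745j) = 0.02132 - 0.00200j  (running Σ = -0.29646 + 0.00074j)
  m=3: (-0.00365 - 0.01619j) × (0.04521 + 0.00370j) = -0.00011 - 0.00075j  (running Σ = -0.29656 - 0.00000j)
  m=4: (0.00037 - 0.00161j) × (-0.00264 - 0.00600j) = -0.00001 + 0.00000j  (running Σ = -0.29657 - 0.00000j)
  m=5: (0.00006 - 0.00008j) × (-0.00034 + 0.00044j) = 0.00000 + 0.00000j  (running Σ = -0.29657 - 0.00000j)
Total Σ_m = -0.29657 - 0.00000j. Multiply by 1.142397: -0.33880 - 0.00000j. P_5(cos γ) = -0.338805

-0.338805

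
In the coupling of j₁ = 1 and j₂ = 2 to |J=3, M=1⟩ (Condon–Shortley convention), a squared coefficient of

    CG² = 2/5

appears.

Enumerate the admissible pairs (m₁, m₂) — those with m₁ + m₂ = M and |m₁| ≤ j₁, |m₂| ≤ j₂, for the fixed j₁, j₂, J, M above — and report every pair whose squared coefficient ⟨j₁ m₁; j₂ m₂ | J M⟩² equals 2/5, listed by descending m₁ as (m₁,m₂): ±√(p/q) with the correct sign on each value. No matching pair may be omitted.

(1,0): +√(2/5)

Admissible pairs with m₁+m₂ = M = 1: (-1,2), (0,1), (1,0)
  (m₁,m₂)=(1,0): CG² = 2/5, CG = +√(2/5)   ← matches the target
  (m₁,m₂)=(0,1): CG² = 8/15, CG = +√(8/15)
  (m₁,m₂)=(-1,2): CG² = 1/15, CG = +√(1/15)
Pairs with CG² = 2/5: (1,0): +√(2/5)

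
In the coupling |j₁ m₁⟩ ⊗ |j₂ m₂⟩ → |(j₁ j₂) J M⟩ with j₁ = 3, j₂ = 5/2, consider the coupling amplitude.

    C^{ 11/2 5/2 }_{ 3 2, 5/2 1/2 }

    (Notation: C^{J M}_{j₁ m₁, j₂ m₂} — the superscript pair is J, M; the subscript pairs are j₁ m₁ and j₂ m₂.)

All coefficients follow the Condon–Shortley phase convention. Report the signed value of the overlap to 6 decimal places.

+√(4/11) ≈ +0.603023

j₁+j₂−J=0  J+j₁−j₂=6  J−j₁+j₂=5  j₁+j₂+J+1=12
(j₁±m₁, j₂±m₂, J±M) = (5,1,3,2,8,3)
P² = 8294400/11
sum k=0..0:
  [0] +1/1440 = 1/1440
S = 1/1440
C² = P²·S² = 4/11 ; C = +0.603023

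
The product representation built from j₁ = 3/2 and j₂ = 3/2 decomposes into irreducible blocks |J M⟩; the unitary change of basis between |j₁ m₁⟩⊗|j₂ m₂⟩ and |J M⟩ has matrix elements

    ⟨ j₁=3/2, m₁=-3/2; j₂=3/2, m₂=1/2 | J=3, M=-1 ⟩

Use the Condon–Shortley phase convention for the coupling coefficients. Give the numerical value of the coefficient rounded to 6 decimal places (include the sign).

+0.447214

√[7·0!3!3!/7! · 0!3!2!1!2!4!] = √(144/5)
  +(−1)^0/∏(0,0,3,2,0,1)! = 1/12  (running 1/12)
⟨..|..⟩ = √(144/5)·(1/12) = +0.447214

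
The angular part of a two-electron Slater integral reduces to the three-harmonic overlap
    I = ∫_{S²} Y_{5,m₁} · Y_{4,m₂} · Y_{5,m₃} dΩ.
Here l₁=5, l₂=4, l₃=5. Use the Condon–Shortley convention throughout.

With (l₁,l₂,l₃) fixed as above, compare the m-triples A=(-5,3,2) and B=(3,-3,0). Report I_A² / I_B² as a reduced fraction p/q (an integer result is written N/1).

7/6

Shared (l₁,l₂,l₃)=(5,4,5): N and (l;000)² cancel in I_A²/I_B².
A: Δ = 4!·6!·4!/15! = 1/3153150; Racah Σ t=4..4: t=4:+1/103680 = 1/103680; ⇒ 3j(5 4 5; -5 3 2)² = 7/429, sgn -1
B: Δ = 4!·6!·4!/15! = 1/3153150; Racah Σ t=0..1: t=0:+1/6912 t=1:−1/17280 = 1/11520; ⇒ 3j(5 4 5; 3 -3 0)² = 2/143, sgn -1
I_A²/I_B² = (7/429)/(2/143) = 7/6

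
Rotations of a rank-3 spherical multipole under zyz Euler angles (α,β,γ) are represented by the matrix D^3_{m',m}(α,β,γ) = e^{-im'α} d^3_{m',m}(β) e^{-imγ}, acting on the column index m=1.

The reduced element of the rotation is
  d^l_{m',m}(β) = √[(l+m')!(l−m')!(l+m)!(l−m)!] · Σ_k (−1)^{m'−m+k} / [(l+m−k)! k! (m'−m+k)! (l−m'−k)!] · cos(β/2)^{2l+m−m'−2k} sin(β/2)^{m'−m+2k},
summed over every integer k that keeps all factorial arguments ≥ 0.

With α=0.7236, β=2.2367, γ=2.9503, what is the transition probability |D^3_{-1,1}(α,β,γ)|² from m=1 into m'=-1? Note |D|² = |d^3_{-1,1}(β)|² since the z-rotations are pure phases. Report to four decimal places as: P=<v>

Split into d^3_{-1,1}(β=2.2367) × two z-phases.
c=cos(2.236700/2)=0.437167, s=sin(2.236700/2)=0.899380; N=√[2·24·24·2]=48.000000
Admissible k: 2..4 (factorial args all ≥0)
  k=2: (−1)^0·48.0000/(8)·0.4372^4·0.8994^2 = +0.177267
  k=3: (−1)^1·48.0000/(6)·0.4372^2·0.8994^4 = -1.000365
  k=4: (−1)^2·48.0000/(48)·0.4372^0·0.8994^6 = +0.529249
d^3_{-1,1}(2.2367) = +0.177267 -1.000365 +0.529249 = -0.293848
|D^3_{-1,1}|² = |d^3_{-1,1}(β)|² = (-0.293848)² = 0.086347 (the z-rotation phases have unit modulus)

P=0.0863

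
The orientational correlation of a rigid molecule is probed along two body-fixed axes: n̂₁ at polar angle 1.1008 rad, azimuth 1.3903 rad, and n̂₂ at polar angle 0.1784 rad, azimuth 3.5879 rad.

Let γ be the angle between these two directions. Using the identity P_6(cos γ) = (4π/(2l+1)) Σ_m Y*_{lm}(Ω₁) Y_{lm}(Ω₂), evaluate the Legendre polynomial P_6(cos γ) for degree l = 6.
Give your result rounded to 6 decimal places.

Addition theorem: P_6(cos γ) = (4π/13) Σ_m Y*_{lm}(Ω₁) Y_{lm}(Ω₂), m = −6…6:
  m=-6: (-0.11372 + 0.21433j) × (-0.00001 - 0.00001j) = 0.00000 - 0.00000j  (running Σ = 0.00000 - 0.00000j)
  m=-5: (0.33510 + 0.26457j) × (0.00018 + 0.00023j) = -0.00000 + 0.00012j  (running Σ = 0.00000 + 0.00012j)
  m=-4: (0.21252 - 0.18715j) × (-0.00073 - 0.00334j) = -0.00078 - 0.00057j  (running Σ = -0.00078 - 0.00045j)
  m=-3: (0.08016 + 0.13327j) × (-0.00630 + 0.02668j) = -0.00406 + 0.00130j  (running Σ = -0.00484 + 0.00085j)
  m=-2: (0.31575 - 0.11921j) × (0.09344 - 0.11598j) = 0.01568 - 0.04776j  (running Σ = 0.01084 - 0.04691j)
  m=-1: (0.00702 + 0.03848j) × (-0.44775 + 0.21425j) = -0.01139 - 0.01572j  (running Σ = -0.00055 - 0.06263j)
  m=0: (0.33550 + 0.00000j) × (0.70417 + 0.00000j) = 0.23625 + 0.00000j  (running Σ = 0.23570 - 0.06263j)
  m=1: (-0.00702 + 0.03848j) × (0.44775 + 0.21425j) = -0.01139 + 0.01572j  (running Σ = 0.22431 - 0.04691j)
  m=2: (0.31575 + 0.11921j) × (0.09344 + 0.11598j) = 0.01568 + 0.04776j  (running Σ = 0.23999 + 0.00085j)
  m=3: (-0.08016 + 0.13327j) × (0.00630 + 0.02668j) = -0.00406 - 0.00130j  (running Σ = 0.23593 - 0.00045j)
  m=4: (0.21252 + 0.18715j) × (-0.00073 + 0.00334j) = -0.00078 + 0.00057j  (running Σ = 0.23515 + 0.00012j)
  m=5: (-0.33510 + 0.26457j) × (-0.00018 + 0.00023j) = -0.00000 - 0.00012j  (running Σ = 0.23515 - 0.00000j)
  m=6: (-0.11372 - 0.21433j) × (-0.00001 + 0.00001j) = 0.00000 + 0.00000j  (running Σ = 0.23515 - 0.00000j)
Σ over m = 0.23515 - 0.00000j; ×(4π/13) → 0.22731 - 0.00000j. Real part: 0.227310

0.227310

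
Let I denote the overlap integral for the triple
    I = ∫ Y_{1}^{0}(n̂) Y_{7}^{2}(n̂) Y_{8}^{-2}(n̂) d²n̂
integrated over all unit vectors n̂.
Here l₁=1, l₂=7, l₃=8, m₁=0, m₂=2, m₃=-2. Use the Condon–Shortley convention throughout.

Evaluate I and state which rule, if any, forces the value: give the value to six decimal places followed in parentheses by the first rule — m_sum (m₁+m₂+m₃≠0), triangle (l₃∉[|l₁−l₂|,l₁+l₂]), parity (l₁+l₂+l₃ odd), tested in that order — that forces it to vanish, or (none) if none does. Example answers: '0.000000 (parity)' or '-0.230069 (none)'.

0.237007 (none)

Checks pass: Σm=0; 16 even; l₃=8∈[6,8].
(2·1+1)(2·7+1)(2·8+1) = 765
Δ: 0! 2! 14! / 17! → 1/2040
sum: t=0:+1/25401600 = 1/25401600
3j²(1 7 8; 0 0 0) = Δ·Π!·Σ² = 8/255  (sign +1)
sum: t=0:+1/43545600 = 1/43545600
3j²(1 7 8; 0 2 -2) = Δ·Π!·Σ² = 1/34  (sign +1)
combine: 4πI² = 765·8/255·1/34 = 12/17
take √, sign +1: I = 0.23700703
No selection rule forces the value: the integral is nonzero (none).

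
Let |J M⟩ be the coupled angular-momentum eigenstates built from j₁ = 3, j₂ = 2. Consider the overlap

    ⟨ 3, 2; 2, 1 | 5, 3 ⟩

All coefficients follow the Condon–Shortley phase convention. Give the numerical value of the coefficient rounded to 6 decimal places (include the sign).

+√(8/15) = +0.730297

√[11·0!6!4!/11! · 5!1!3!1!8!2!] = √(276480)
  +(−1)^0/∏(0,0,1,3,5,1)! = 1/720  (running 1/720)
⟨..|..⟩ = √(276480)·(1/720) = +0.730297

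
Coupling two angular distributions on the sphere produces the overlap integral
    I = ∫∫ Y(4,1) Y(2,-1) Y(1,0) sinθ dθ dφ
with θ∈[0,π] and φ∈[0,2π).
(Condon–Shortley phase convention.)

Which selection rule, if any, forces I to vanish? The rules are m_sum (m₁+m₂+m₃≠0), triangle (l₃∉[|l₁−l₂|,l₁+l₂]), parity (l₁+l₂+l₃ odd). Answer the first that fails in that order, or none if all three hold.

triangle

Σmᵢ = 0  ✓
l₃∈[|l₁−l₂|,l₁+l₂]=[2,6] required, l₃=1 fails  ✗
Σlᵢ = 7 ⇒ odd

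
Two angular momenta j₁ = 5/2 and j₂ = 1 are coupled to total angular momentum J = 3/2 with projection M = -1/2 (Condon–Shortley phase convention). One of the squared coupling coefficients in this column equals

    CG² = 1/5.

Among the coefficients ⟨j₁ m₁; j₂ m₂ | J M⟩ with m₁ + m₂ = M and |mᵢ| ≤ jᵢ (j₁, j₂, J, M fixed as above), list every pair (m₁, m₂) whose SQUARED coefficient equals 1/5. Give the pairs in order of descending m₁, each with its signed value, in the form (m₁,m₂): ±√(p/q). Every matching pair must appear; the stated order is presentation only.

(1/2,-1): +√(1/5)

Admissible pairs with m₁+m₂ = M = -1/2: (-3/2,1), (-1/2,0), (1/2,-1)
  (m₁,m₂)=(1/2,-1): CG² = 1/5, CG = +√(1/5)   ← matches the target
  (m₁,m₂)=(-1/2,0): CG² = 2/5, CG = −√(2/5)
  (m₁,m₂)=(-3/2,1): CG² = 2/5, CG = +√(2/5)
Pairs with CG² = 1/5: (1/2,-1): +√(1/5)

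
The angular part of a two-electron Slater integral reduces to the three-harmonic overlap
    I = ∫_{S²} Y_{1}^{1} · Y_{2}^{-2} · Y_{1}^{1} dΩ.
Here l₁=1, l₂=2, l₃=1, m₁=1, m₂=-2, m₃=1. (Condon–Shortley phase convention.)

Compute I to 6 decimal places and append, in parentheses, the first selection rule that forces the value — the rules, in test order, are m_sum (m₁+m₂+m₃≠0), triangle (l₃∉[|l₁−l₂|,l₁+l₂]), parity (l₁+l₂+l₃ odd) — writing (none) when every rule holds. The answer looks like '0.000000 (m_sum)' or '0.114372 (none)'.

Rules hold: Σm=0, L=4 even, 1≤1≤3.
N = 3·5·3 = 45
Δ = 2!·0!·2!/5! = 1/30
Racah Σ t=1..1: t=1:−1/1 = -1/1
⇒ 3j(1 2 1; 0 0 0)² = 2/15, sgn +1
Racah Σ t=0..0: t=0:+1/4 = 1/4
⇒ 3j(1 2 1; 1 -2 1)² = 1/5, sgn +1
4πI² = N·(3j₀)²·(3jₘ)² = 6/5
I = +1·√(1.2/4π) = 0.30901936
No selection rule forces the value: the integral is nonzero (none).

0.309019 (none)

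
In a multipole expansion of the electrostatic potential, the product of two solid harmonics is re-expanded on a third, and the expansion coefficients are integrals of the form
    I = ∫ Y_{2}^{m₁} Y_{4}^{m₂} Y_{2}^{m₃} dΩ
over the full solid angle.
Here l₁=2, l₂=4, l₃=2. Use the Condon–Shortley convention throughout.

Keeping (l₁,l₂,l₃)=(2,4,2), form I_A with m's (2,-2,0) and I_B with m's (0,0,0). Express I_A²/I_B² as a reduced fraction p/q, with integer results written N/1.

Same 2,4,2: normalisation and zero-m 3j drop out of the ratio.
A: Δ: 4! 0! 4! / 9! → 1/630; sum: t=0:+1/96 = 1/96; 3j²(2 4 2; 2 -2 0) = Δ·Π!·Σ² = 1/42  (sign +1)
B: Δ: 4! 0! 4! / 9! → 1/630; sum: t=2:+1/16 = 1/16; 3j²(2 4 2; 0 0 0) = Δ·Π!·Σ² = 2/35  (sign +1)
I_A²/I_B² = (1/42)/(2/35) = 5/12

5/12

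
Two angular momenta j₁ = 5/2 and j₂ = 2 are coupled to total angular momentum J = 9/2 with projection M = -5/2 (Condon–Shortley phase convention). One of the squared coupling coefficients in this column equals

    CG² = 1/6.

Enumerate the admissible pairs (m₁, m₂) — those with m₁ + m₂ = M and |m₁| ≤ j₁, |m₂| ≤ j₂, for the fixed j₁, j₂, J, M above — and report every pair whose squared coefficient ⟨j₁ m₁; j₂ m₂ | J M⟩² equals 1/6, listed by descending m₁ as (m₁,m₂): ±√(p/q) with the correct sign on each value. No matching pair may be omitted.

(-5/2,0): +√(1/6)

Admissible pairs with m₁+m₂ = M = -5/2: (-5/2,0), (-3/2,-1), (-1/2,-2)
  (m₁,m₂)=(-1/2,-2): CG² = 5/18, CG = +√(5/18)
  (m₁,m₂)=(-3/2,-1): CG² = 5/9, CG = +√(5/9)
  (m₁,m₂)=(-5/2,0): CG² = 1/6, CG = +√(1/6)   ← matches the target
Pairs with CG² = 1/6: (-5/2,0): +√(1/6)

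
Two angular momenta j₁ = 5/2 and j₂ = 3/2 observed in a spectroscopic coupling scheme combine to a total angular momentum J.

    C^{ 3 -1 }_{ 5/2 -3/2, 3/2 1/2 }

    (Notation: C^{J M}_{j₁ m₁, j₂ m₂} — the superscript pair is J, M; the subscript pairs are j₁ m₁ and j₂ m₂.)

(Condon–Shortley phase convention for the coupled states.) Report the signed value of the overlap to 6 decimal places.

j₁+j₂−J=1  J+j₁−j₂=4  J−j₁+j₂=2  j₁+j₂+J+1=8
(j₁±m₁, j₂±m₂, J±M) = (1,4,2,1,2,4)
P² = 96/5
sum k=0..1:
  [0] +1/48 = 1/48
  [1] −1/6 = -1/6
S = -7/48
C² = P²·S² = 49/120 ; C = -0.639010

−√(49/120) = -0.639010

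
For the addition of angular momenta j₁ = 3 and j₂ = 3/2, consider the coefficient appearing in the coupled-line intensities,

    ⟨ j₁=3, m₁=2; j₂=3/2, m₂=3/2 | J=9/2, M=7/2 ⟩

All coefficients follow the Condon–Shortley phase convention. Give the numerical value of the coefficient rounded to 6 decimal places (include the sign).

j₁+j₂−J=0  J+j₁−j₂=6  J−j₁+j₂=3  j₁+j₂+J+1=10
(j₁±m₁, j₂±m₂, J±M) = (5,1,3,0,8,1)
P² = 345600
sum k=0..0:
  [0] +1/720 = 1/720
S = 1/720
C² = P²·S² = 2/3 ; C = +0.816497

+0.816497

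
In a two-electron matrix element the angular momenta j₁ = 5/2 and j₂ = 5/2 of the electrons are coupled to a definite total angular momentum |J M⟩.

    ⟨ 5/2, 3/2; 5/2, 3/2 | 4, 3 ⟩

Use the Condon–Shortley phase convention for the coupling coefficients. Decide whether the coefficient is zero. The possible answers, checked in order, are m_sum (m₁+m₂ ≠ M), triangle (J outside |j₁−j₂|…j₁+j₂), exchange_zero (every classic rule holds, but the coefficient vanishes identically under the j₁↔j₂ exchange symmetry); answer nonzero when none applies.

m-sum: m₁+m₂ = 3/2+3/2 = 3, M = 3  ✓
triangle: |j₁−j₂| = 0 ≤ J = 4 ≤ j₁+j₂ = 5  ✓
exchange: j₁=j₂ and m₁=m₂, and (−1)^(j₁+j₂−J) = (−1)^1 = −1 forces ⟨j₁m₁;j₂m₂|JM⟩ = −⟨j₂m₂;j₁m₁|JM⟩ = −⟨j₁m₁;j₂m₂|JM⟩ ⇒ the coefficient vanishes identically
Racah sum check: Σ_k collapses to 0 ⇒ CG = 0

exchange_zero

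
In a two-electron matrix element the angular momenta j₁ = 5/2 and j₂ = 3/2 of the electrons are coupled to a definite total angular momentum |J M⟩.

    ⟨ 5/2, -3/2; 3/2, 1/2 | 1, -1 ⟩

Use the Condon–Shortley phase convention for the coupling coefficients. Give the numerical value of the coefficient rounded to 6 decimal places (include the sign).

+0.547723  (= +√(3/10))

triangle: 3!*2!*0!/6! = 12/720
(j±m)!: 1!*4!*2!*1!*0!*2! = 96
prefactor² = (2J+1)*Δ*N² = 24/5
  k=2: +1/(2!*1!*2!*0!*0!*0!) = 1/4
Σ = 1/4  ⇒  CG² = 24/5*(1/4)² = 3/10
CG = +√(3/10) = +0.547723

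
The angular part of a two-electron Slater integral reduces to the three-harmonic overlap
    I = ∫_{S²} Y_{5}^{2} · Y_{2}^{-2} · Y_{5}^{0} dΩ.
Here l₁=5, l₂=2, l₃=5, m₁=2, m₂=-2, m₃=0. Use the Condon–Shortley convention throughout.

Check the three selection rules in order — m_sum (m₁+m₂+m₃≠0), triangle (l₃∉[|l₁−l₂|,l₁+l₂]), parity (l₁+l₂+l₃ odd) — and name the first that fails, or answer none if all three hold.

azimuthal sum: 2 − 2 + 0 = 0  ✓
3 ≤ 5 ≤ 7 (triangle on l)  ✓
L = 5 + 2 + 5 = 12 (even)  ✓

none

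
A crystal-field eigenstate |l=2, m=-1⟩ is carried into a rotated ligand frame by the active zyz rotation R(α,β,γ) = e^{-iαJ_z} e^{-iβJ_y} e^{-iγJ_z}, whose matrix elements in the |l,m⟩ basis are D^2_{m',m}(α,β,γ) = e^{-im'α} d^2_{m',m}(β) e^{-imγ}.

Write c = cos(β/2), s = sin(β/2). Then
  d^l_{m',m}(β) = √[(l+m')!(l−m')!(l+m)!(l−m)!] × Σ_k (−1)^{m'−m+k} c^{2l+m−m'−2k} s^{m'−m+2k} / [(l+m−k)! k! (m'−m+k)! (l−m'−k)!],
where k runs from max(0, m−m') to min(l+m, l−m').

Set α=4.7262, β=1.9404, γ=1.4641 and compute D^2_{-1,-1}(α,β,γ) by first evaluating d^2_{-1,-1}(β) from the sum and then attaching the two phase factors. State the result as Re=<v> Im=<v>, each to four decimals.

Split into d^2_{-1,-1}(β=1.9404) × two z-phases.
With c≡cos(β/2)=0.565135 and s≡sin(β/2)=0.824999, N=[1·6·1·6]^{1/2}=6.000000
k∈{0,1} keeps every argument non-negative
  k=0: (−1)^0·6.0000/(6)·0.5651^4·0.8250^0 = +0.102002
  k=1: (−1)^1·6.0000/(2)·0.5651^2·0.8250^2 = -0.652126
d^2_{-1,-1}(1.9404) = +0.102002 -0.652126 = -0.550124
Attach z-rotation phases: D = e^{-i(-1)(4.7262)}·(-0.550124)·e^{-i(-1)(1.4641)} = -0.547753+0.051025i

Re=-0.5478 Im=0.0510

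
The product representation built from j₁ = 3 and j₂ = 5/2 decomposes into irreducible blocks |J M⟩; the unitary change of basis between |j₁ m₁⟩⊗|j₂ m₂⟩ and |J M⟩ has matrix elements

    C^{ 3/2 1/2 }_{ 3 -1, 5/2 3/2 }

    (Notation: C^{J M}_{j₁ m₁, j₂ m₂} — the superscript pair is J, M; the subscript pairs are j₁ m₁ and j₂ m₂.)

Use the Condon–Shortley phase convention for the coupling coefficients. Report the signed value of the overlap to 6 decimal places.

j₁+j₂−J=4  J+j₁−j₂=2  J−j₁+j₂=1  j₁+j₂+J+1=8
(j₁±m₁, j₂±m₂, J±M) = (2,4,4,1,2,1)
P² = 384/35
sum k=3..4:
  [3] −1/6 = -1/6
  [4] +1/48 = 1/48
S = -7/48
C² = P²·S² = 7/30 ; C = -0.483046

-0.483046  (= −√(7/30))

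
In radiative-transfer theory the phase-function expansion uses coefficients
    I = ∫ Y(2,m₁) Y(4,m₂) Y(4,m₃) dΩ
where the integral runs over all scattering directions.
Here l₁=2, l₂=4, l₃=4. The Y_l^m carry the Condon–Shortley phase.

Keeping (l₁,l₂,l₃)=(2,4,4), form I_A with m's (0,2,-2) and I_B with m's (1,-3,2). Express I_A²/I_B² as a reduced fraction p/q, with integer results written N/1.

64/525

Same 2,4,4: normalisation and zero-m 3j drop out of the ratio.
A: Δ: 2! 2! 6! / 11! → 1/13860; sum: t=0:+1/2880 t=1:−1/120 t=2:+1/192 = -1/360; 3j²(2 4 4; 0 2 -2) = Δ·Π!·Σ² = 16/3465  (sign -1)
B: Δ: 2! 2! 6! / 11! → 1/13860; sum: t=0:+1/240 t=1:−1/1440 = 1/288; 3j²(2 4 4; 1 -3 2) = Δ·Π!·Σ² = 5/132  (sign +1)
I_A²/I_B² = (16/3465)/(5/132) = 64/525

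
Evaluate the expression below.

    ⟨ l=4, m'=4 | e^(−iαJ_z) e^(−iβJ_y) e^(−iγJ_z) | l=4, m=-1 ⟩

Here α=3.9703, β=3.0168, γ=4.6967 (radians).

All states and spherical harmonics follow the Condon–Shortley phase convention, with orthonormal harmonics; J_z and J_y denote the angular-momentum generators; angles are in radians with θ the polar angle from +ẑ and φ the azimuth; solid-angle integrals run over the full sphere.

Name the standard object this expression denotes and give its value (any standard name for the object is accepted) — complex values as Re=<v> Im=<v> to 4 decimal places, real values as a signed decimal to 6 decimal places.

Wigner D-matrix element, Re=-0.0003 Im=-0.0018

This is a Wigner D-matrix element — the rotation-matrix element ⟨l m'| R(α,β,γ) |l m⟩ in the angular-momentum basis.
First d^4_{4,-1}(β=3.0168), then the phase factors e^{-i(4)α} and e^{-i(-1)γ}:
Half-angle: c=0.062356, s=0.998054. N=√(40320·1·6·120)=5387.986637
The bounds max(0,m−m')=0 and min(l+m,l−m')=0 give 1 term
  k=0: (−1)^5·5387.9866/(720)·0.0624^3·0.9981^5 = -0.001797
d^4_{4,-1}(3.0168) = -0.001797
Attach z-rotation phases: D = e^{-i(4)(3.9703)}·(-0.001797)·e^{-i(-1)(4.6967)} = -0.000337-0.001765i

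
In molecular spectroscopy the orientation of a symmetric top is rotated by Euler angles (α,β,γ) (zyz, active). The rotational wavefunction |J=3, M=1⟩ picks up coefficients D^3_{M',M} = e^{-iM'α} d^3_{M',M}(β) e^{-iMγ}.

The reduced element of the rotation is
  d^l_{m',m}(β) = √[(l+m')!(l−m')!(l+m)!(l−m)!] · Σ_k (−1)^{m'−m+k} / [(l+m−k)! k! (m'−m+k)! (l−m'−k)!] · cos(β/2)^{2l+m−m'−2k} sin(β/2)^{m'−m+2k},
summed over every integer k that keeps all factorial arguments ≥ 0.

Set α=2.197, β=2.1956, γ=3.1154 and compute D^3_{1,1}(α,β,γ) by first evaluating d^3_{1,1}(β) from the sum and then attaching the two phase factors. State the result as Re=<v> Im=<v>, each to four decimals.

Re=0.2924 Im=0.4274

Split into d^3_{1,1}(β=2.1956) × two z-phases.
Half-angle: c=0.455556, s=0.890207. N=√(24·2·24·2)=48.000000
k: max(0,(1)−(1))=0 … min(3+(1),3−(1))=2
  k=0: (−1)^0·48.0000/(48)·0.4556^6·0.8902^0 = +0.008938
  k=1: (−1)^1·48.0000/(6)·0.4556^4·0.8902^2 = -0.273047
  k=2: (−1)^2·48.0000/(8)·0.4556^2·0.8902^4 = +0.781986
d^3_{1,1}(2.1956) = +0.008938 -0.273047 +0.781986 = +0.517876
D = (-0.586073-0.810258i)·(+0.517876)·(-0.999657-0.026190i) = +0.292420+0.427419i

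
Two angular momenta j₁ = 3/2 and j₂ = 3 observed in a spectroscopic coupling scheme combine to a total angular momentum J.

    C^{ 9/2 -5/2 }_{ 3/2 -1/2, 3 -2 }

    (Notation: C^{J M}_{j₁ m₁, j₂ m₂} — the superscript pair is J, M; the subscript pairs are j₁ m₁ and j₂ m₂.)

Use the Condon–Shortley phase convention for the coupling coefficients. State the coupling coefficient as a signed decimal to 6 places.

+√(1/2) = +0.707107

√[10·0!3!6!/10! · 1!2!1!5!2!7!] = √(28800)
  +(−1)^0/∏(0,0,2,1,1,5)! = 1/240  (running 1/240)
⟨..|..⟩ = √(28800)·(1/240) = +0.707107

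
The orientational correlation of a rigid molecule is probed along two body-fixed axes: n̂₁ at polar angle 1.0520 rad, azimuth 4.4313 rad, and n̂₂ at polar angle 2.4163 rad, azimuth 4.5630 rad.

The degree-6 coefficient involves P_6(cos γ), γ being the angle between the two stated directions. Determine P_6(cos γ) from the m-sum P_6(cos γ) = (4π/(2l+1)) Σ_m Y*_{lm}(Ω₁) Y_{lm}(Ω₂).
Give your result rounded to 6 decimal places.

Term-by-term m-sum for l=6 (normalisation 4π/13 = 0.966644):
  term(m=-6) = +0.006002-0.006060i   from Y*(Ω₁)=+0.023927+0.205815i, Y(Ω₂)=-0.025705-0.032149i
  term(m=-5) = -0.052136+0.040338i   from Y*(Ω₁)=-0.404229-0.067456i, Y(Ω₂)=+0.109281-0.118026i
  term(m=-4) = +0.106562-0.061979i   from Y*(Ω₁)=+0.149321-0.311948i, Y(Ω₂)=+0.294682+0.200547i
  term(m=-3) = +0.025946-0.010820i   from Y*(Ω₁)=-0.046700-0.041585i, Y(Ω₂)=-0.194800+0.405160i
  term(m=-2) = -0.061662+0.016628i   from Y*(Ω₁)=+0.297330-0.187315i, Y(Ω₂)=-0.173685-0.053495i
  term(m=-1) = -0.019885+0.002634i   from Y*(Ω₁)=+0.018746+0.064924i, Y(Ω₂)=-0.044178+0.293522i
  term(m=+0) = -0.092919+0.000000i   from Y*(Ω₁)=+0.331038-0.000000i, Y(Ω₂)=-0.280691+0.000000i
  term(m=+1) = -0.019885-0.002634i   from Y*(Ω₁)=-0.018746+0.064924i, Y(Ω₂)=+0.044178+0.293522i
  term(m=+2) = -0.061662-0.016628i   from Y*(Ω₁)=+0.297330+0.187315i, Y(Ω₂)=-0.173685+0.053495i
  term(m=+3) = +0.025946+0.010820i   from Y*(Ω₁)=+0.046700-0.041585i, Y(Ω₂)=+0.194800+0.405160i
  term(m=+4) = +0.106562+0.061979i   from Y*(Ω₁)=+0.149321+0.311948i, Y(Ω₂)=+0.294682-0.200547i
  term(m=+5) = -0.052136-0.040338i   from Y*(Ω₁)=+0.404229-0.067456i, Y(Ω₂)=-0.109281-0.118026i
  term(m=+6) = +0.006002+0.006060i   from Y*(Ω₁)=+0.023927-0.205815i, Y(Ω₂)=-0.025705+0.032149i
Total Σ_m = -0.083266-0.000000i. Multiply by 0.966644: -0.080489-0.000000i. P_6(cos γ) = -0.080489

-0.080489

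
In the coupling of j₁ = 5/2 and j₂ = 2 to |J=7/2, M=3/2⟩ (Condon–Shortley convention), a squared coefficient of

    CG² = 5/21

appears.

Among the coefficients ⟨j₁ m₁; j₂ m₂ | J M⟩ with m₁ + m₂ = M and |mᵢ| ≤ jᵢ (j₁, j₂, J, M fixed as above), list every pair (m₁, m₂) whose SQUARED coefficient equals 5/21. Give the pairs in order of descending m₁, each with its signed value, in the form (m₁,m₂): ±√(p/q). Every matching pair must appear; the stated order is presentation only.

Admissible pairs with m₁+m₂ = M = 3/2: (-1/2,2), (1/2,1), (3/2,0), (5/2,-1)
  (m₁,m₂)=(5/2,-1): CG² = 5/21, CG = +√(5/21)   ← matches the target
  (m₁,m₂)=(3/2,0): CG² = 2/7, CG = +√(2/7)
  (m₁,m₂)=(1/2,1): CG² = 2/21, CG = −√(2/21)
  (m₁,m₂)=(-1/2,2): CG² = 8/21, CG = −√(8/21)
Pairs with CG² = 5/21: (5/2,-1): +√(5/21)

(5/2,-1): +√(5/21)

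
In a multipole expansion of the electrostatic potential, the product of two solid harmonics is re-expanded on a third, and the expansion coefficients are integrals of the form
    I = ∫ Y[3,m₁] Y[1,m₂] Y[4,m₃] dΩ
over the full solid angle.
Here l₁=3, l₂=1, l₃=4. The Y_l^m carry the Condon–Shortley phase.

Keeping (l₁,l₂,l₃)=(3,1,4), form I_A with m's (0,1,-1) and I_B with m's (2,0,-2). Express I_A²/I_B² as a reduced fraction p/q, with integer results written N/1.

5/6

Same 3,1,4: normalisation and zero-m 3j drop out of the ratio.
A: Δ: 0! 6! 2! / 9! → 1/252; sum: t=0:+1/72 = 1/72; 3j²(3 1 4; 0 1 -1) = Δ·Π!·Σ² = 5/126  (sign -1)
B: Δ: 0! 6! 2! / 9! → 1/252; sum: t=0:+1/120 = 1/120; 3j²(3 1 4; 2 0 -2) = Δ·Π!·Σ² = 1/21  (sign +1)
I_A²/I_B² = (5/126)/(1/21) = 5/6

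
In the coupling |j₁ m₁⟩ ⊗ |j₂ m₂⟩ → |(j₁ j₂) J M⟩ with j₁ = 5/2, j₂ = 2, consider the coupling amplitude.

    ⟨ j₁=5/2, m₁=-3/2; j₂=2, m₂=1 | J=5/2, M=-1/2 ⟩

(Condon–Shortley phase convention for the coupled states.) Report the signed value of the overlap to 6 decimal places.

√[6·2!3!2!/8! · 1!4!3!1!2!3!] = √(216/35)
  +(−1)^1/∏(1,1,3,2,0,0)! = -1/12  (running -1/12)
  +(−1)^2/∏(2,0,2,1,1,1)! = 1/4  (running 1/6)
⟨..|..⟩ = √(216/35)·(1/6) = +0.414039

+0.414039  (= +√(6/35))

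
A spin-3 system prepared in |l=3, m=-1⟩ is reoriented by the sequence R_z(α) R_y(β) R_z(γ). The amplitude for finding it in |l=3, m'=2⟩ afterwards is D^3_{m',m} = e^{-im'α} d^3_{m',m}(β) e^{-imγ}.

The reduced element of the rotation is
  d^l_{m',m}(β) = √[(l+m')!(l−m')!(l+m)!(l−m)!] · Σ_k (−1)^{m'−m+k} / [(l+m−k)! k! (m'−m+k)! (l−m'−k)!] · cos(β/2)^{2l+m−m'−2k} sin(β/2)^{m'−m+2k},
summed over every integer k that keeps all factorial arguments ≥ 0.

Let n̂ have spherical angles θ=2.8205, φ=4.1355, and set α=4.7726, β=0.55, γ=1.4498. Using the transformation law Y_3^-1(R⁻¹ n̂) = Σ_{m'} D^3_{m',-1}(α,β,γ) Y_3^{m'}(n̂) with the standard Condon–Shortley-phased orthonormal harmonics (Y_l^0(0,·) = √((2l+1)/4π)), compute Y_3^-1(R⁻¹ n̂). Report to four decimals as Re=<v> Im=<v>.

Re=-0.0418 Im=0.3036

Need the full column D^3_{m',-1} for m'=−3..3 at α=4.7726, β=0.5500, γ=1.4498.
cos(β/2)=0.962425, sin(β/2)=0.271547
d^3_{-3,-1}: single k=2 term ⇒ +0.245021;  D = -0.244585-0.014604i
d^3_{-2,-1}: k∈[1..2] ⇒ +0.709055 -0.112893 = +0.596162;  D = -0.000342-0.596162i
d^3_{-1,-1}: k∈[0..2] ⇒ +0.794698 -0.506113 +0.030218 = +0.318802;  D = +0.318213-0.019367i
d^3_{0,-1}: k∈[0..2] ⇒ -0.776731 +0.185502 -0.004922 = -0.596152;  D = -0.071956-0.591793i
d^3_{1,-1}: k∈[0..2] ⇒ +0.379585 -0.040291 +0.000401 = +0.339695;  D = -0.334133+0.061219i
d^3_{2,-1}: k∈[0..1] ⇒ -0.112893 +0.004494 = -0.108399;  D = +0.025916+0.105255i
d^3_{3,-1}: single k=0 term ⇒ +0.019506;  D = +0.018625-0.005795i
Y_3^{m'}(θ=2.8205,φ=4.1355) and Σ D·Y over m':
  (-0.2446-0.0146i)·(+0.0129+0.0021i)  (-0.0003-0.5962i)·(+0.0391+0.0883i)  (+0.3182-0.0194i)·(-0.1948+0.2994i)  (-0.0720-0.5918i)·(-0.5319+0.0000i)  (-0.3341+0.0612i)·(+0.1948+0.2994i)  (+0.0259+0.1053i)·(+0.0391-0.0883i)  (+0.0186-0.0058i)·(-0.0129+0.0021i)
Y_3^-1(R⁻¹ n̂) = -0.041768+0.303570i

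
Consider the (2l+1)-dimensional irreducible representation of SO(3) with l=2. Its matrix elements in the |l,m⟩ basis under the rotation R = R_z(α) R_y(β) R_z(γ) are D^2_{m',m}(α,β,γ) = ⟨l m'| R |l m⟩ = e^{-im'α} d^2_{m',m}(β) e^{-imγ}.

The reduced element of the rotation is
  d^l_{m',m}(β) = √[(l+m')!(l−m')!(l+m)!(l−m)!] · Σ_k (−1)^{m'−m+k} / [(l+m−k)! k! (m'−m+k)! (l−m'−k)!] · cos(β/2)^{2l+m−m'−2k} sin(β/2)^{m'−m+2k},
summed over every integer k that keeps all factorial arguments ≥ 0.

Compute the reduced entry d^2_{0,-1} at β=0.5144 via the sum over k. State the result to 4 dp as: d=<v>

d^2_{0,-1}(β=0.5144) via the finite sum:
c=cos(0.514400/2)=0.967106, s=sin(0.514400/2)=0.254374; N=√[2·2·1·6]=4.898979
Admissible k: 0..1 (factorial args all ≥0)
  k=0: (−1)^1·4.8990/(2)·0.9671^3·0.2544^1 = -0.563599
  k=1: (−1)^2·4.8990/(2)·0.9671^1·0.2544^3 = +0.038991
d^2_{0,-1}(0.5144) = -0.563599 +0.038991 = -0.524608

d=-0.5246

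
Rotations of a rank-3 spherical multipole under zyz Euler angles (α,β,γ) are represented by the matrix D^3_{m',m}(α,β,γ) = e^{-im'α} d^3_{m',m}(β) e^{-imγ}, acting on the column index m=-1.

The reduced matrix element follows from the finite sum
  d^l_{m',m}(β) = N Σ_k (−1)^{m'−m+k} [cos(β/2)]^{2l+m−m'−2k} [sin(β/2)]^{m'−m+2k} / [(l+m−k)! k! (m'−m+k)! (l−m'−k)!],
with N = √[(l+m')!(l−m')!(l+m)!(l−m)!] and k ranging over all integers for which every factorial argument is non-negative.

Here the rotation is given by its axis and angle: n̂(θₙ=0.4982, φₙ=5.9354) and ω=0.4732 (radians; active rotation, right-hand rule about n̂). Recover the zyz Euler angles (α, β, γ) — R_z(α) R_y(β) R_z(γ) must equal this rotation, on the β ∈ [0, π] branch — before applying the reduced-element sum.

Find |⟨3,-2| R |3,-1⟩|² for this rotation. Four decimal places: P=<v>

Axis–angle → zyz. n̂ = (sinθₙcosφₙ, sinθₙsinφₙ, cosθₙ) = (+0.449236, -0.162858, +0.878444), ω = 0.4732.
R = I cosω + sinω [n̂]ₓ + (1−cosω) n̂n̂ᵀ gives
  R = [+0.912291, -0.408379, -0.030856; +0.392300, +0.893029, -0.220454; +0.117584, +0.189013, +0.974909]
β = atan2(√(R₁₃²+R₂₃²), R₃₃) = 0.224484; α = atan2(R₂₃, R₁₃) mod 2π = 4.573326; γ = atan2(R₃₂, −R₃₁) mod 2π = 2.127304
D^3_{-2,-1}(4.5733,0.2245,2.1273) = e^{-i·-2·4.5733}·d^3_{-2,-1}(0.2245)·e^{-i·-1·2.1273}. Compute d first:
With c≡cos(β/2)=0.993707 and s≡sin(β/2)=0.112006, N=[1·120·2·24]^{1/2}=75.894664
The bounds max(0,m−m')=1 and min(l+m,l−m')=2 give 2 terms
  k=1: (−1)^0·75.8947/(24)·0.9937^5·0.1120^1 = +0.343190
  k=2: (−1)^1·75.8947/(12)·0.9937^3·0.1120^3 = -0.008720
d^3_{-2,-1}(0.2245) = +0.343190 -0.008720 = +0.334470
|D^3_{-2,-1}|² = |d^3_{-2,-1}(β)|² = (+0.334470)² = 0.111870 (the z-rotation phases have unit modulus)

P=0.1119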